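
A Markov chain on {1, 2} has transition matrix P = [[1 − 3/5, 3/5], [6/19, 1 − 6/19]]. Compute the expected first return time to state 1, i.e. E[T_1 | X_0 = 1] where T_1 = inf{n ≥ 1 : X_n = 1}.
E[T_1 | X_0 = 1] = 1/π_1 = 29/10

For an irreducible recurrent Markov chain with stationary distribution π, E[T_i | X_0 = i] = 1/π_i (Kac's formula). Here π_1 = (6/19)/(3/5 + 6/19) = (6/19)/(87/95) = 10/29, so E[T_1 | X_0 = 1] = 1/π_1 = (3/5 + 6/19)/(6/19) = (87/95)/(6/19) = 29/10.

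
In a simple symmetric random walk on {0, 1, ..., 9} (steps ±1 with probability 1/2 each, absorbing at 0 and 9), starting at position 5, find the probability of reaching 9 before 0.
P(hit 9 before 0) = 5/9

Let u_k = P(hit 9 before 0 | start at k). Then u_0 = 0, u_9 = 1, and u_k = u_{k-1}/2 + u_{k+1}/2 for 1 ≤ k ≤ 8. This harmonic recurrence is solved by u_k = k/9, giving u_5 = 5/9.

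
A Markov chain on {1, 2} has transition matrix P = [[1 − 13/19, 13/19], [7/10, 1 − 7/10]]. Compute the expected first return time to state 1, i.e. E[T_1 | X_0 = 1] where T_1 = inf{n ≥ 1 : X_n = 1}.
E[T_1 | X_0 = 1] = 1/π_1 = 263/133

For an irreducible recurrent Markov chain with stationary distribution π, E[T_i | X_0 = i] = 1/π_i (Kac's formula). Here π_1 = (7/10)/(13/19 + 7/10) = (7/10)/(263/190) = 133/263, so E[T_1 | X_0 = 1] = 1/π_1 = (13/19 + 7/10)/(7/10) = (263/190)/(7/10) = 263/133.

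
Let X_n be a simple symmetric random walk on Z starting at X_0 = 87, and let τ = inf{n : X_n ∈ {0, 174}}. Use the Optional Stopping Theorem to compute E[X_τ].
E[X_τ] = 87

X_n is a martingale and τ is a bounded-mean stopping time (indeed τ is finite a.s. with bounded expectation since the walk is in a bounded region). By the OST, E[X_τ] = E[X_0] = 87. Equivalently: E[X_τ] = 174 · P(hit 174 first) + 0 · P(hit 0 first) = 174 · (87/174) = 87.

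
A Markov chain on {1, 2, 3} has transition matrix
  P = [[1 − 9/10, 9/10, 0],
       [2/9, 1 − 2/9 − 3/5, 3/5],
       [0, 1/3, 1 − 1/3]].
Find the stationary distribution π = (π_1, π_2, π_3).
π = (50/617, 405/1234, 729/1234)

This is a birth-death chain on three states, which satisfies detailed balance: π_1 · P_{12} = π_2 · P_{21} and π_2 · P_{23} = π_3 · P_{32}.
From π_1 · 9/10 = π_2 · 2/9: π_2/π_1 = (9/10)/(2/9) = 81/20.
From π_2 · 3/5 = π_3 · 1/3: π_3/π_2 = (3/5)/(1/3) = 9/5.
Take π_1 proportional to 1; then unnormalized π = (1, 81/20, 729/100). Normalize by dividing by the sum 617/50:
  π = (50/617, 405/1234, 729/1234).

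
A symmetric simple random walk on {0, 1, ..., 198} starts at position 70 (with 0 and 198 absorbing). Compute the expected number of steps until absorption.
E[τ | X_0 = 70] = 8960

Let v_k = E[τ | X_0 = k]. Boundary: v_0 = v_198 = 0. Recurrence: v_k = 1 + (v_{k-1} + v_{k+1})/2 for 1 ≤ k ≤ 197. The particular solution to v_k − (v_{k-1} + v_{k+1})/2 = 1 is v_k = −k^2. Adding homogeneous solution A + B k and matching boundaries gives v_k = k (198 − k). Substituting k = 70: v_70 = 70 · 128 = 8960.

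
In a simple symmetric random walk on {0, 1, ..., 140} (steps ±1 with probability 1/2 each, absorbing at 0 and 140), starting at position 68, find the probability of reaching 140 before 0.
P(hit 140 before 0) = 68/140 = 17/35

Let u_k = P(hit 140 before 0 | start at k). Then u_0 = 0, u_140 = 1, and u_k = u_{k-1}/2 + u_{k+1}/2 for 1 ≤ k ≤ 139. This harmonic recurrence is solved by u_k = k/140, giving u_68 = 68/140 = 17/35.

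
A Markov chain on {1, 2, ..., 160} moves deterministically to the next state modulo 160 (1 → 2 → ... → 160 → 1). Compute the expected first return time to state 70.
E[T_70 | X_0 = 70] = 160

The chain cycles deterministically, so starting at state 70 it returns in exactly 160 steps. Equivalently, the stationary distribution is uniform π_j = 1/160 for every state j, so by Kac's formula E[T_70] = 1/π_70 = 160.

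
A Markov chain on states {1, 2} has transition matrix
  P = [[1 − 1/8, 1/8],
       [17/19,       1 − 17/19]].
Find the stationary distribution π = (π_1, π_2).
π_1 = 136/155, π_2 = 19/155

Solve πP = π with π_1 + π_2 = 1. From πP = π: π_1 · (1 − 1/8) + π_2 · 17/19 = π_1 ⇒ π_2 · 17/19 = π_1 · 1/8 ⇒ π_2/π_1 = (1/8)/(17/19) = 19/136. Together with π_1 + π_2 = 1:
  π_1 = (17/19)/(1/8 + 17/19) = (17/19)/(155/152) = 136/155,
  π_2 = (1/8)/(1/8 + 17/19) = (1/8)/(155/152) = 19/155.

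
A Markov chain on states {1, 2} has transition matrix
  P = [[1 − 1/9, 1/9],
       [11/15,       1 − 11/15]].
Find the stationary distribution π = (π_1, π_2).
π_1 = 33/38, π_2 = 5/38

Solve πP = π with π_1 + π_2 = 1. From πP = π: π_1 · (1 − 1/9) + π_2 · 11/15 = π_1 ⇒ π_2 · 11/15 = π_1 · 1/9 ⇒ π_2/π_1 = (1/9)/(11/15) = 5/33. Together with π_1 + π_2 = 1:
  π_1 = (11/15)/(1/9 + 11/15) = (11/15)/(38/45) = 33/38,
  π_2 = (1/9)/(1/9 + 11/15) = (1/9)/(38/45) = 5/38.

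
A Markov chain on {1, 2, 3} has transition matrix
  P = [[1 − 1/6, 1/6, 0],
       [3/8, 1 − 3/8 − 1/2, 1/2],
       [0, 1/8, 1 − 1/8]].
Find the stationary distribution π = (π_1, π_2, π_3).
π = (9/29, 4/29, 16/29)

This is a birth-death chain on three states, which satisfies detailed balance: π_1 · P_{12} = π_2 · P_{21} and π_2 · P_{23} = π_3 · P_{32}.
From π_1 · 1/6 = π_2 · 3/8: π_2/π_1 = (1/6)/(3/8) = 4/9.
From π_2 · 1/2 = π_3 · 1/8: π_3/π_2 = (1/2)/(1/8) = 4.
Take π_1 proportional to 1; then unnormalized π = (1, 4/9, 16/9). Normalize by dividing by the sum 29/9:
  π = (9/29, 4/29, 16/29).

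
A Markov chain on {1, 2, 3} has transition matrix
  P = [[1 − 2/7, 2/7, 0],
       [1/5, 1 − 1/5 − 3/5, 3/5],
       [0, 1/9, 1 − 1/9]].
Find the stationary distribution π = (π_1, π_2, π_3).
π = (7/71, 10/71, 54/71)

This is a birth-death chain on three states, which satisfies detailed balance: π_1 · P_{12} = π_2 · P_{21} and π_2 · P_{23} = π_3 · P_{32}.
From π_1 · 2/7 = π_2 · 1/5: π_2/π_1 = (2/7)/(1/5) = 10/7.
From π_2 · 3/5 = π_3 · 1/9: π_3/π_2 = (3/5)/(1/9) = 27/5.
Take π_1 proportional to 1; then unnormalized π = (1, 10/7, 54/7). Normalize by dividing by the sum 71/7:
  π = (7/71, 10/71, 54/71).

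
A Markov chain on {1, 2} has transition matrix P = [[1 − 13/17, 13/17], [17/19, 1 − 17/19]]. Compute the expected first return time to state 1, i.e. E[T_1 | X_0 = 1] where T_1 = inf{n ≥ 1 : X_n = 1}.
E[T_1 | X_0 = 1] = 1/π_1 = 536/289

For an irreducible recurrent Markov chain with stationary distribution π, E[T_i | X_0 = i] = 1/π_i (Kac's formula). Here π_1 = (17/19)/(13/17 + 17/19) = (17/19)/(536/323) = 289/536, so E[T_1 | X_0 = 1] = 1/π_1 = (13/17 + 17/19)/(17/19) = (536/323)/(17/19) = 536/289.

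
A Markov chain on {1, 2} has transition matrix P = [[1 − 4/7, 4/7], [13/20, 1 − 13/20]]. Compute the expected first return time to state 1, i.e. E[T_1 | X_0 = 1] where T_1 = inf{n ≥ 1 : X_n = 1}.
E[T_1 | X_0 = 1] = 1/π_1 = 171/91

For an irreducible recurrent Markov chain with stationary distribution π, E[T_i | X_0 = i] = 1/π_i (Kac's formula). Here π_1 = (13/20)/(4/7 + 13/20) = (13/20)/(171/140) = 91/171, so E[T_1 | X_0 = 1] = 1/π_1 = (4/7 + 13/20)/(13/20) = (171/140)/(13/20) = 171/91.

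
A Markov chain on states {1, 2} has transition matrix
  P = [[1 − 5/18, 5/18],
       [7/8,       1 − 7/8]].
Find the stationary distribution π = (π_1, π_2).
π_1 = 63/83, π_2 = 20/83

Solve πP = π with π_1 + π_2 = 1. From πP = π: π_1 · (1 − 5/18) + π_2 · 7/8 = π_1 ⇒ π_2 · 7/8 = π_1 · 5/18 ⇒ π_2/π_1 = (5/18)/(7/8) = 20/63. Together with π_1 + π_2 = 1:
  π_1 = (7/8)/(5/18 + 7/8) = (7/8)/(83/72) = 63/83,
  π_2 = (5/18)/(5/18 + 7/8) = (5/18)/(83/72) = 20/83.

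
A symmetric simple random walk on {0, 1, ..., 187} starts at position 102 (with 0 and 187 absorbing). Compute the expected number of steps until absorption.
E[τ | X_0 = 102] = 8670

Let v_k = E[τ | X_0 = k]. Boundary: v_0 = v_187 = 0. Recurrence: v_k = 1 + (v_{k-1} + v_{k+1})/2 for 1 ≤ k ≤ 186. The particular solution to v_k − (v_{k-1} + v_{k+1})/2 = 1 is v_k = −k^2. Adding homogeneous solution A + B k and matching boundaries gives v_k = k (187 − k). Substituting k = 102: v_102 = 102 · 85 = 8670.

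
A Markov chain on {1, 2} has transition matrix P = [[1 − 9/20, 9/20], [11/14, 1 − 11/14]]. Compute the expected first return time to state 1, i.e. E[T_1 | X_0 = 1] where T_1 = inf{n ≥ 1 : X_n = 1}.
E[T_1 | X_0 = 1] = 1/π_1 = 173/110

For an irreducible recurrent Markov chain with stationary distribution π, E[T_i | X_0 = i] = 1/π_i (Kac's formula). Here π_1 = (11/14)/(9/20 + 11/14) = (11/14)/(173/140) = 110/173, so E[T_1 | X_0 = 1] = 1/π_1 = (9/20 + 11/14)/(11/14) = (173/140)/(11/14) = 173/110.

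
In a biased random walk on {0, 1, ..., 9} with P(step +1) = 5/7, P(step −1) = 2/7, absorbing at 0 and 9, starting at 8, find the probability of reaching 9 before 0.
P(hit 9 before 0) = (1 − (2/5)^8) / (1 − (2/5)^9) = 650615/650871

Let u_k denote P(reach 9 before 0 | start at k). Boundary: u_0 = 0, u_9 = 1. Recurrence: u_k = 5/7·u_{k+1} + 2/7·u_{k-1} for 1 ≤ k ≤ 8. Try u_k = A + B·r^k with r = q/p = (2/7)/(5/7) = 2/5. Substitution satisfies the recurrence; boundary conditions give:
  u_k = (1 − r^k) / (1 − r^N) = (1 − (2/5)^8) / (1 − (2/5)^9) = 650615/650871.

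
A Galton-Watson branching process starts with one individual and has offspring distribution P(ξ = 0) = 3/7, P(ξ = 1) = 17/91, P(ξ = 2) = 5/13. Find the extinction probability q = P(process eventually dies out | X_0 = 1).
q = 1

Mean offspring μ = 0·3/7 + 1·17/91 + 2·5/13 = 87/91 ≤ 1. For μ ≤ 1 with offspring not concentrated at 1, the Galton-Watson process goes extinct almost surely, so q = 1.
(Algebraic check: The pgf is f(s) = 3/7 + 17/91·s + 5/13·s². The extinction probability q is the smallest fixed point of f in [0, 1]. Setting s = f(s):
  5/13·s² + (17/91 − 1)·s + 3/7 = 0
  5/13·s² − (3/7 + 5/13)·s + 3/7 = 0
which factors as (s − 1)·(5/13·s − 3/7) = 0, giving roots s = 1 and s = (3/7)/(5/13) = 39/35. Since 39/35 ≥ 1, the smallest root in [0, 1] is s = 1.)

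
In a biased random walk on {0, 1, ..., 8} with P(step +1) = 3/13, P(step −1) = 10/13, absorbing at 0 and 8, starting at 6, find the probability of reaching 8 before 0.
P(hit 8 before 0) = (1 − (10/3)^6) / (1 − (10/3)^8) = 98829/1098829

Let u_k denote P(reach 8 before 0 | start at k). Boundary: u_0 = 0, u_8 = 1. Recurrence: u_k = 3/13·u_{k+1} + 10/13·u_{k-1} for 1 ≤ k ≤ 7. Try u_k = A + B·r^k with r = q/p = (10/13)/(3/13) = 10/3. Substitution satisfies the recurrence; boundary conditions give:
  u_k = (1 − r^k) / (1 − r^N) = (1 − (10/3)^6) / (1 − (10/3)^8) = 98829/1098829.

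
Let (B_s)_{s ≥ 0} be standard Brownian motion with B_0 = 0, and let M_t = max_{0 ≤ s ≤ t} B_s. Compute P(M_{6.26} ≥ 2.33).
P(M_{6.26} ≥ 2.33) = 2·P(B_{6.26} ≥ 2.33) = 2(1 − Φ(2.33/√6.26)) ≈ 0.3517

By the reflection principle for Brownian motion, P(M_t ≥ a) = 2 · P(B_t ≥ a) for a ≥ 0. Since B_t ~ N(0, t), P(B_t ≥ 2.33) = 1 − Φ(2.33/√t) = 1 − Φ(2.33/√6.26) = 1 − Φ(0.9313). So
  P(M_{6.26} ≥ 2.33) = 2(1 − Φ(0.9313)) ≈ 0.3517.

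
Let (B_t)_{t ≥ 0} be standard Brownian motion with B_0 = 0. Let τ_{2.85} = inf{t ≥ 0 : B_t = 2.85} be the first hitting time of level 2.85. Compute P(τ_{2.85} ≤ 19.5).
P(τ_{2.85} ≤ 19.5) = 2(1 − Φ(2.85/√19.5)) = 2(1 − Φ(0.6454)) ≈ 0.5187

By the reflection principle for standard BM, P(τ_b ≤ t) = 2 · P(B_t ≥ b). Since B_t ~ N(0, t), P(B_t ≥ 2.85) = 1 − Φ(2.85/√t) = 1 − Φ(2.85/√19.5) = 1 − Φ(0.6454) ≈ 0.25933. Doubling: P(τ_{2.85} ≤ 19.5) ≈ 2 · 0.25933 = 0.51866 ≈ 0.5187.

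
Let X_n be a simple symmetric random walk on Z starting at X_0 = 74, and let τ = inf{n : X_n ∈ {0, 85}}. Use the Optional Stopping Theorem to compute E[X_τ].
E[X_τ] = 74

X_n is a martingale and τ is a bounded-mean stopping time (indeed τ is finite a.s. with bounded expectation since the walk is in a bounded region). By the OST, E[X_τ] = E[X_0] = 74. Equivalently: E[X_τ] = 85 · P(hit 85 first) + 0 · P(hit 0 first) = 85 · (74/85) = 74.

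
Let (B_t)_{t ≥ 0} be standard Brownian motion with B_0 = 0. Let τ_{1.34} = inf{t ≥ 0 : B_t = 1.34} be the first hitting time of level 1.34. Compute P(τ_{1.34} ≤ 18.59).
P(τ_{1.34} ≤ 18.59) = 2(1 − Φ(1.34/√18.59)) = 2(1 − Φ(0.3108)) ≈ 0.7560

By the reflection principle for standard BM, P(τ_b ≤ t) = 2 · P(B_t ≥ b). Since B_t ~ N(0, t), P(B_t ≥ 1.34) = 1 − Φ(1.34/√t) = 1 − Φ(1.34/√18.59) = 1 − Φ(0.3108) ≈ 0.37798. Doubling: P(τ_{1.34} ≤ 18.59) ≈ 2 · 0.37798 = 0.75596 ≈ 0.7560.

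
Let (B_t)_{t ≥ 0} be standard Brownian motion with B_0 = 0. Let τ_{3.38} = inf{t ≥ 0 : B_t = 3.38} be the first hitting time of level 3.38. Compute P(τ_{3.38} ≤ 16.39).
P(τ_{3.38} ≤ 16.39) = 2(1 − Φ(3.38/√16.39)) = 2(1 − Φ(0.8349)) ≈ 0.4038

By the reflection principle for standard BM, P(τ_b ≤ t) = 2 · P(B_t ≥ b). Since B_t ~ N(0, t), P(B_t ≥ 3.38) = 1 − Φ(3.38/√t) = 1 − Φ(3.38/√16.39) = 1 − Φ(0.8349) ≈ 0.20189. Doubling: P(τ_{3.38} ≤ 16.39) ≈ 2 · 0.20189 = 0.40378 ≈ 0.4038.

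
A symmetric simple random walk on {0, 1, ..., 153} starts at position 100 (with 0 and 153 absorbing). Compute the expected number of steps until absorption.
E[τ | X_0 = 100] = 5300

Let v_k = E[τ | X_0 = k]. Boundary: v_0 = v_153 = 0. Recurrence: v_k = 1 + (v_{k-1} + v_{k+1})/2 for 1 ≤ k ≤ 152. The particular solution to v_k − (v_{k-1} + v_{k+1})/2 = 1 is v_k = −k^2. Adding homogeneous solution A + B k and matching boundaries gives v_k = k (153 − k). Substituting k = 100: v_100 = 100 · 53 = 5300.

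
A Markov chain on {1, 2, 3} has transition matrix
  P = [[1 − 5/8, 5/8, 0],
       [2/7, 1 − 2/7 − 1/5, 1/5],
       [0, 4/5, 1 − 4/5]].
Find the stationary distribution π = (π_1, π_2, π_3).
π = (64/239, 140/239, 35/239)

This is a birth-death chain on three states, which satisfies detailed balance: π_1 · P_{12} = π_2 · P_{21} and π_2 · P_{23} = π_3 · P_{32}.
From π_1 · 5/8 = π_2 · 2/7: π_2/π_1 = (5/8)/(2/7) = 35/16.
From π_2 · 1/5 = π_3 · 4/5: π_3/π_2 = (1/5)/(4/5) = 1/4.
Take π_1 proportional to 1; then unnormalized π = (1, 35/16, 35/64). Normalize by dividing by the sum 239/64:
  π = (64/239, 140/239, 35/239).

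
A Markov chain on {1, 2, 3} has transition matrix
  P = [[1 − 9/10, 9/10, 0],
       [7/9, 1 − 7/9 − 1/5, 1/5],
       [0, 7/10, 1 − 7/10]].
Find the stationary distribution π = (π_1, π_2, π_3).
π = (490/1219, 567/1219, 162/1219)

This is a birth-death chain on three states, which satisfies detailed balance: π_1 · P_{12} = π_2 · P_{21} and π_2 · P_{23} = π_3 · P_{32}.
From π_1 · 9/10 = π_2 · 7/9: π_2/π_1 = (9/10)/(7/9) = 81/70.
From π_2 · 1/5 = π_3 · 7/10: π_3/π_2 = (1/5)/(7/10) = 2/7.
Take π_1 proportional to 1; then unnormalized π = (1, 81/70, 81/245). Normalize by dividing by the sum 1219/490:
  π = (490/1219, 567/1219, 162/1219).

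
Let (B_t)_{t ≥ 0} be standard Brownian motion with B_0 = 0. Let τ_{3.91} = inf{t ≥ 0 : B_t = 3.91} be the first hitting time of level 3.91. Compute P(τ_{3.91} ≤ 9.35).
P(τ_{3.91} ≤ 9.35) = 2(1 − Φ(3.91/√9.35)) = 2(1 − Φ(1.2787)) ≈ 0.2010

By the reflection principle for standard BM, P(τ_b ≤ t) = 2 · P(B_t ≥ b). Since B_t ~ N(0, t), P(B_t ≥ 3.91) = 1 − Φ(3.91/√t) = 1 − Φ(3.91/√9.35) = 1 − Φ(1.2787) ≈ 0.10050. Doubling: P(τ_{3.91} ≤ 9.35) ≈ 2 · 0.10050 = 0.20100 ≈ 0.2010.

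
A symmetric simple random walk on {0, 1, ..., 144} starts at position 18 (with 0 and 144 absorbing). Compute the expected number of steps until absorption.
E[τ | X_0 = 18] = 2268

Let v_k = E[τ | X_0 = k]. Boundary: v_0 = v_144 = 0. Recurrence: v_k = 1 + (v_{k-1} + v_{k+1})/2 for 1 ≤ k ≤ 143. The particular solution to v_k − (v_{k-1} + v_{k+1})/2 = 1 is v_k = −k^2. Adding homogeneous solution A + B k and matching boundaries gives v_k = k (144 − k). Substituting k = 18: v_18 = 18 · 126 = 2268.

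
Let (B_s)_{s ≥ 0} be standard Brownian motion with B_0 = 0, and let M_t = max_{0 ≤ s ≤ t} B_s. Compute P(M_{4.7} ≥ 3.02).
P(M_{4.7} ≥ 3.02) = 2·P(B_{4.7} ≥ 3.02) = 2(1 − Φ(3.02/√4.7)) ≈ 0.1636

By the reflection principle for Brownian motion, P(M_t ≥ a) = 2 · P(B_t ≥ a) for a ≥ 0. Since B_t ~ N(0, t), P(B_t ≥ 3.02) = 1 − Φ(3.02/√t) = 1 − Φ(3.02/√4.7) = 1 − Φ(1.3930). So
  P(M_{4.7} ≥ 3.02) = 2(1 − Φ(1.3930)) ≈ 0.1636.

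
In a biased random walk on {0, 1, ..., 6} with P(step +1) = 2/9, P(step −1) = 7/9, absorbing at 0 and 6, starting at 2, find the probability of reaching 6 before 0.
P(hit 6 before 0) = (1 − (7/2)^2) / (1 − (7/2)^6) = 16/2613

Let u_k denote P(reach 6 before 0 | start at k). Boundary: u_0 = 0, u_6 = 1. Recurrence: u_k = 2/9·u_{k+1} + 7/9·u_{k-1} for 1 ≤ k ≤ 5. Try u_k = A + B·r^k with r = q/p = (7/9)/(2/9) = 7/2. Substitution satisfies the recurrence; boundary conditions give:
  u_k = (1 − r^k) / (1 − r^N) = (1 − (7/2)^2) / (1 − (7/2)^6) = 16/2613.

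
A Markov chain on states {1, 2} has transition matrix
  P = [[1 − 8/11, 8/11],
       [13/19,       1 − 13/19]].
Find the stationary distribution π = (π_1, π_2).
π_1 = 143/295, π_2 = 152/295

Solve πP = π with π_1 + π_2 = 1. From πP = π: π_1 · (1 − 8/11) + π_2 · 13/19 = π_1 ⇒ π_2 · 13/19 = π_1 · 8/11 ⇒ π_2/π_1 = (8/11)/(13/19) = 152/143. Together with π_1 + π_2 = 1:
  π_1 = (13/19)/(8/11 + 13/19) = (13/19)/(295/209) = 143/295,
  π_2 = (8/11)/(8/11 + 13/19) = (8/11)/(295/209) = 152/295.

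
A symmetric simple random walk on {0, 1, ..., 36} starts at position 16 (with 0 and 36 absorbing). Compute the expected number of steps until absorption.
E[τ | X_0 = 16] = 320

Let v_k = E[τ | X_0 = k]. Boundary: v_0 = v_36 = 0. Recurrence: v_k = 1 + (v_{k-1} + v_{k+1})/2 for 1 ≤ k ≤ 35. The particular solution to v_k − (v_{k-1} + v_{k+1})/2 = 1 is v_k = −k^2. Adding homogeneous solution A + B k and matching boundaries gives v_k = k (36 − k). Substituting k = 16: v_16 = 16 · 20 = 320.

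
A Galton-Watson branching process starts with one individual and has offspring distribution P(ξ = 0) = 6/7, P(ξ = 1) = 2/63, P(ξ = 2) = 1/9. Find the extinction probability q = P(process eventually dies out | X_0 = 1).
q = 1

Mean offspring μ = 0·6/7 + 1·2/63 + 2·1/9 = 16/63 ≤ 1. For μ ≤ 1 with offspring not concentrated at 1, the Galton-Watson process goes extinct almost surely, so q = 1.
(Algebraic check: The pgf is f(s) = 6/7 + 2/63·s + 1/9·s². The extinction probability q is the smallest fixed point of f in [0, 1]. Setting s = f(s):
  1/9·s² + (2/63 − 1)·s + 6/7 = 0
  1/9·s² − (6/7 + 1/9)·s + 6/7 = 0
which factors as (s − 1)·(1/9·s − 6/7) = 0, giving roots s = 1 and s = (6/7)/(1/9) = 54/7. Since 54/7 ≥ 1, the smallest root in [0, 1] is s = 1.)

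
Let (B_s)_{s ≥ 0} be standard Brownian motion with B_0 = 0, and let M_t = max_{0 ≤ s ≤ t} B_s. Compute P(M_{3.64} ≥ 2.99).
P(M_{3.64} ≥ 2.99) = 2·P(B_{3.64} ≥ 2.99) = 2(1 − Φ(2.99/√3.64)) ≈ 0.1171

By the reflection principle for Brownian motion, P(M_t ≥ a) = 2 · P(B_t ≥ a) for a ≥ 0. Since B_t ~ N(0, t), P(B_t ≥ 2.99) = 1 − Φ(2.99/√t) = 1 − Φ(2.99/√3.64) = 1 − Φ(1.5672). So
  P(M_{3.64} ≥ 2.99) = 2(1 − Φ(1.5672)) ≈ 0.1171.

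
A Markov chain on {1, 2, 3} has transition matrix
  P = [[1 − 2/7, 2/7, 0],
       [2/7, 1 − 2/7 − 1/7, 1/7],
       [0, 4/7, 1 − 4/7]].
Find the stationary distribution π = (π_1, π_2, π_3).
π = (4/9, 4/9, 1/9)

This is a birth-death chain on three states, which satisfies detailed balance: π_1 · P_{12} = π_2 · P_{21} and π_2 · P_{23} = π_3 · P_{32}.
From π_1 · 2/7 = π_2 · 2/7: π_2/π_1 = (2/7)/(2/7) = 1.
From π_2 · 1/7 = π_3 · 4/7: π_3/π_2 = (1/7)/(4/7) = 1/4.
Take π_1 proportional to 1; then unnormalized π = (1, 1, 1/4). Normalize by dividing by the sum 9/4:
  π = (4/9, 4/9, 1/9).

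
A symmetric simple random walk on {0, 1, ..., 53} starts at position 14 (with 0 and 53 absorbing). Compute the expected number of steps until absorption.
E[τ | X_0 = 14] = 546

Let v_k = E[τ | X_0 = k]. Boundary: v_0 = v_53 = 0. Recurrence: v_k = 1 + (v_{k-1} + v_{k+1})/2 for 1 ≤ k ≤ 52. The particular solution to v_k − (v_{k-1} + v_{k+1})/2 = 1 is v_k = −k^2. Adding homogeneous solution A + B k and matching boundaries gives v_k = k (53 − k). Substituting k = 14: v_14 = 14 · 39 = 546.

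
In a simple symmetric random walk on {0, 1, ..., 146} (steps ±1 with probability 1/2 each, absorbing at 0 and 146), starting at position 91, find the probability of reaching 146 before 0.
P(hit 146 before 0) = 91/146

Let u_k = P(hit 146 before 0 | start at k). Then u_0 = 0, u_146 = 1, and u_k = u_{k-1}/2 + u_{k+1}/2 for 1 ≤ k ≤ 145. This harmonic recurrence is solved by u_k = k/146, giving u_91 = 91/146.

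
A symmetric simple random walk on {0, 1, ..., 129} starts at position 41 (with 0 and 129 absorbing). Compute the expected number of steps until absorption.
E[τ | X_0 = 41] = 3608

Let v_k = E[τ | X_0 = k]. Boundary: v_0 = v_129 = 0. Recurrence: v_k = 1 + (v_{k-1} + v_{k+1})/2 for 1 ≤ k ≤ 128. The particular solution to v_k − (v_{k-1} + v_{k+1})/2 = 1 is v_k = −k^2. Adding homogeneous solution A + B k and matching boundaries gives v_k = k (129 − k). Substituting k = 41: v_41 = 41 · 88 = 3608.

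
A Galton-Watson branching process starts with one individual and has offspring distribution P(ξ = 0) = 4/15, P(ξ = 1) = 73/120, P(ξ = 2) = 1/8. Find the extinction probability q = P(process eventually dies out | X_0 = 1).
q = 1

Mean offspring μ = 0·4/15 + 1·73/120 + 2·1/8 = 103/120 ≤ 1. For μ ≤ 1 with offspring not concentrated at 1, the Galton-Watson process goes extinct almost surely, so q = 1.
(Algebraic check: The pgf is f(s) = 4/15 + 73/120·s + 1/8·s². The extinction probability q is the smallest fixed point of f in [0, 1]. Setting s = f(s):
  1/8·s² + (73/120 − 1)·s + 4/15 = 0
  1/8·s² − (4/15 + 1/8)·s + 4/15 = 0
which factors as (s − 1)·(1/8·s − 4/15) = 0, giving roots s = 1 and s = (4/15)/(1/8) = 32/15. Since 32/15 ≥ 1, the smallest root in [0, 1] is s = 1.)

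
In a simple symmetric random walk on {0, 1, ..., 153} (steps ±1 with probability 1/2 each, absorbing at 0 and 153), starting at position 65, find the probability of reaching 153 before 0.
P(hit 153 before 0) = 65/153

Let u_k = P(hit 153 before 0 | start at k). Then u_0 = 0, u_153 = 1, and u_k = u_{k-1}/2 + u_{k+1}/2 for 1 ≤ k ≤ 152. This harmonic recurrence is solved by u_k = k/153, giving u_65 = 65/153.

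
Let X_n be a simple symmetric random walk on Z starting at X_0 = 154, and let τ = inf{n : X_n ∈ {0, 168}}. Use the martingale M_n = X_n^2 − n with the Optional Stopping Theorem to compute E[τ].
E[τ] = 2156

M_n = X_n^2 − n is a martingale (since E[X_{n+1}^2 | F_n] = X_n^2 + 1). By OST (τ has finite mean in a bounded region), E[M_τ] = E[M_0] = X_0^2 − 0 = 154^2 = 23716. Also E[M_τ] = E[X_τ^2] − E[τ]. The walk exits at 0 or 168, with P(hit 168 first) = 154/168, so E[X_τ^2] = 168^2 · 154/168 + 0 = 25872. Thus E[τ] = E[X_τ^2] − E[M_τ] = 25872 − 23716 = 2156 = 154(168 − 154) = 2156.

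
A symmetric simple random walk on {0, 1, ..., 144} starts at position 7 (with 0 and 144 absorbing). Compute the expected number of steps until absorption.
E[τ | X_0 = 7] = 959

Let v_k = E[τ | X_0 = k]. Boundary: v_0 = v_144 = 0. Recurrence: v_k = 1 + (v_{k-1} + v_{k+1})/2 for 1 ≤ k ≤ 143. The particular solution to v_k − (v_{k-1} + v_{k+1})/2 = 1 is v_k = −k^2. Adding homogeneous solution A + B k and matching boundaries gives v_k = k (144 − k). Substituting k = 7: v_7 = 7 · 137 = 959.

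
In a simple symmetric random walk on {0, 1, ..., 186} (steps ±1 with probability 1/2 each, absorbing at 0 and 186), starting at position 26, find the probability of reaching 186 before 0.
P(hit 186 before 0) = 26/186 = 13/93

Let u_k = P(hit 186 before 0 | start at k). Then u_0 = 0, u_186 = 1, and u_k = u_{k-1}/2 + u_{k+1}/2 for 1 ≤ k ≤ 185. This harmonic recurrence is solved by u_k = k/186, giving u_26 = 26/186 = 13/93.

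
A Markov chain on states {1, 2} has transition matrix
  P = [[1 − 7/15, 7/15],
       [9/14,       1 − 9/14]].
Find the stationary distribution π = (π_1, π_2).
π_1 = 135/233, π_2 = 98/233

Solve πP = π with π_1 + π_2 = 1. From πP = π: π_1 · (1 − 7/15) + π_2 · 9/14 = π_1 ⇒ π_2 · 9/14 = π_1 · 7/15 ⇒ π_2/π_1 = (7/15)/(9/14) = 98/135. Together with π_1 + π_2 = 1:
  π_1 = (9/14)/(7/15 + 9/14) = (9/14)/(233/210) = 135/233,
  π_2 = (7/15)/(7/15 + 9/14) = (7/15)/(233/210) = 98/233.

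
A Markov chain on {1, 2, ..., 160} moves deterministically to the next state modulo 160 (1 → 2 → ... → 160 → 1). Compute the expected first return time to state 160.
E[T_160 | X_0 = 160] = 160

The chain cycles deterministically, so starting at state 160 it returns in exactly 160 steps. Equivalently, the stationary distribution is uniform π_j = 1/160 for every state j, so by Kac's formula E[T_160] = 1/π_160 = 160.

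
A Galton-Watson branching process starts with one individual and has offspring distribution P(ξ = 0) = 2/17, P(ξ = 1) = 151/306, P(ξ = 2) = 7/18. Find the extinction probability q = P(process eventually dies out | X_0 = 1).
q = 36/119

The pgf is f(s) = 2/17 + 151/306·s + 7/18·s². The extinction probability q is the smallest fixed point of f in [0, 1]. Setting s = f(s):
  7/18·s² + (151/306 − 1)·s + 2/17 = 0
  7/18·s² − (2/17 + 7/18)·s + 2/17 = 0
which factors as (s − 1)·(7/18·s − 2/17) = 0, giving roots s = 1 and s = (2/17)/(7/18) = 36/119.
Mean offspring μ = 151/306 + 2·7/18 = 389/306 > 1 (supercritical), so q < 1. The extinction probability is the smaller root: q = (2/17)/(7/18) = 36/119.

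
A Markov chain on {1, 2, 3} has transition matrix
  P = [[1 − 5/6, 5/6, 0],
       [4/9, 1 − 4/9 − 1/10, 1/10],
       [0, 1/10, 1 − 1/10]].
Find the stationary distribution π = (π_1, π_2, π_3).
π = (4/19, 15/38, 15/38)

This is a birth-death chain on three states, which satisfies detailed balance: π_1 · P_{12} = π_2 · P_{21} and π_2 · P_{23} = π_3 · P_{32}.
From π_1 · 5/6 = π_2 · 4/9: π_2/π_1 = (5/6)/(4/9) = 15/8.
From π_2 · 1/10 = π_3 · 1/10: π_3/π_2 = (1/10)/(1/10) = 1.
Take π_1 proportional to 1; then unnormalized π = (1, 15/8, 15/8). Normalize by dividing by the sum 19/4:
  π = (4/19, 15/38, 15/38).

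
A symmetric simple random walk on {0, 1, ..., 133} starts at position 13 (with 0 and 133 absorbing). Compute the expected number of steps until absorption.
E[τ | X_0 = 13] = 1560

Let v_k = E[τ | X_0 = k]. Boundary: v_0 = v_133 = 0. Recurrence: v_k = 1 + (v_{k-1} + v_{k+1})/2 for 1 ≤ k ≤ 132. The particular solution to v_k − (v_{k-1} + v_{k+1})/2 = 1 is v_k = −k^2. Adding homogeneous solution A + B k and matching boundaries gives v_k = k (133 − k). Substituting k = 13: v_13 = 13 · 120 = 1560.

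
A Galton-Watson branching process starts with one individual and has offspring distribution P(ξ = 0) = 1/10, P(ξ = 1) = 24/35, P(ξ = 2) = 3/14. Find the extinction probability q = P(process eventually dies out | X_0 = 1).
q = 7/15

The pgf is f(s) = 1/10 + 24/35·s + 3/14·s². The extinction probability q is the smallest fixed point of f in [0, 1]. Setting s = f(s):
  3/14·s² + (24/35 − 1)·s + 1/10 = 0
  3/14·s² − (1/10 + 3/14)·s + 1/10 = 0
which factors as (s − 1)·(3/14·s − 1/10) = 0, giving roots s = 1 and s = (1/10)/(3/14) = 7/15.
Mean offspring μ = 24/35 + 2·3/14 = 39/35 > 1 (supercritical), so q < 1. The extinction probability is the smaller root: q = (1/10)/(3/14) = 7/15.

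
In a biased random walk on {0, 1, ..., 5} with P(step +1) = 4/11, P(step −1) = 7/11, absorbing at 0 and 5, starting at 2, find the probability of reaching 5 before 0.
P(hit 5 before 0) = (1 − (7/4)^2) / (1 − (7/4)^5) = 704/5261

Let u_k denote P(reach 5 before 0 | start at k). Boundary: u_0 = 0, u_5 = 1. Recurrence: u_k = 4/11·u_{k+1} + 7/11·u_{k-1} for 1 ≤ k ≤ 4. Try u_k = A + B·r^k with r = q/p = (7/11)/(4/11) = 7/4. Substitution satisfies the recurrence; boundary conditions give:
  u_k = (1 − r^k) / (1 − r^N) = (1 − (7/4)^2) / (1 − (7/4)^5) = 704/5261.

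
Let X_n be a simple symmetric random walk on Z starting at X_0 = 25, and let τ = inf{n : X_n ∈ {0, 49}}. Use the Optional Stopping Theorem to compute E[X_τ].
E[X_τ] = 25

X_n is a martingale and τ is a bounded-mean stopping time (indeed τ is finite a.s. with bounded expectation since the walk is in a bounded region). By the OST, E[X_τ] = E[X_0] = 25. Equivalently: E[X_τ] = 49 · P(hit 49 first) + 0 · P(hit 0 first) = 49 · (25/49) = 25.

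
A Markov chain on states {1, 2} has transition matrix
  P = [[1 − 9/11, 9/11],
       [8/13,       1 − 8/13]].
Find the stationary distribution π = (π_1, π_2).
π_1 = 88/205, π_2 = 117/205

Solve πP = π with π_1 + π_2 = 1. From πP = π: π_1 · (1 − 9/11) + π_2 · 8/13 = π_1 ⇒ π_2 · 8/13 = π_1 · 9/11 ⇒ π_2/π_1 = (9/11)/(8/13) = 117/88. Together with π_1 + π_2 = 1:
  π_1 = (8/13)/(9/11 + 8/13) = (8/13)/(205/143) = 88/205,
  π_2 = (9/11)/(9/11 + 8/13) = (9/11)/(205/143) = 117/205.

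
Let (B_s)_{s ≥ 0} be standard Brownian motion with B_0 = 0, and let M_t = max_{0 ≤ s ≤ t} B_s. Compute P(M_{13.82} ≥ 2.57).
P(M_{13.82} ≥ 2.57) = 2·P(B_{13.82} ≥ 2.57) = 2(1 − Φ(2.57/√13.82)) ≈ 0.4894

By the reflection principle for Brownian motion, P(M_t ≥ a) = 2 · P(B_t ≥ a) for a ≥ 0. Since B_t ~ N(0, t), P(B_t ≥ 2.57) = 1 − Φ(2.57/√t) = 1 − Φ(2.57/√13.82) = 1 − Φ(0.6913). So
  P(M_{13.82} ≥ 2.57) = 2(1 − Φ(0.6913)) ≈ 0.4894.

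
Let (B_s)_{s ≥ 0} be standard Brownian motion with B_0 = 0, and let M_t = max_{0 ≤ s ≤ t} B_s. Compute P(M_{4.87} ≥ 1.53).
P(M_{4.87} ≥ 1.53) = 2·P(B_{4.87} ≥ 1.53) = 2(1 − Φ(1.53/√4.87)) ≈ 0.4881

By the reflection principle for Brownian motion, P(M_t ≥ a) = 2 · P(B_t ≥ a) for a ≥ 0. Since B_t ~ N(0, t), P(B_t ≥ 1.53) = 1 − Φ(1.53/√t) = 1 − Φ(1.53/√4.87) = 1 − Φ(0.6933). So
  P(M_{4.87} ≥ 1.53) = 2(1 − Φ(0.6933)) ≈ 0.4881.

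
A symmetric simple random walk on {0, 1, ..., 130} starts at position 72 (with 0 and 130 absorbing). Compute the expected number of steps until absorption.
E[τ | X_0 = 72] = 4176

Let v_k = E[τ | X_0 = k]. Boundary: v_0 = v_130 = 0. Recurrence: v_k = 1 + (v_{k-1} + v_{k+1})/2 for 1 ≤ k ≤ 129. The particular solution to v_k − (v_{k-1} + v_{k+1})/2 = 1 is v_k = −k^2. Adding homogeneous solution A + B k and matching boundaries gives v_k = k (130 − k). Substituting k = 72: v_72 = 72 · 58 = 4176.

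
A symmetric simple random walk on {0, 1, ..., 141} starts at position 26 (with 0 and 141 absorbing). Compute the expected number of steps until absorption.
E[τ | X_0 = 26] = 2990

Let v_k = E[τ | X_0 = k]. Boundary: v_0 = v_141 = 0. Recurrence: v_k = 1 + (v_{k-1} + v_{k+1})/2 for 1 ≤ k ≤ 140. The particular solution to v_k − (v_{k-1} + v_{k+1})/2 = 1 is v_k = −k^2. Adding homogeneous solution A + B k and matching boundaries gives v_k = k (141 − k). Substituting k = 26: v_26 = 26 · 115 = 2990.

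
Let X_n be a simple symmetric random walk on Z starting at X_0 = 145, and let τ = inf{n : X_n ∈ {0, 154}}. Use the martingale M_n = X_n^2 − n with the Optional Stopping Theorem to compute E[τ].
E[τ] = 1305

M_n = X_n^2 − n is a martingale (since E[X_{n+1}^2 | F_n] = X_n^2 + 1). By OST (τ has finite mean in a bounded region), E[M_τ] = E[M_0] = X_0^2 − 0 = 145^2 = 21025. Also E[M_τ] = E[X_τ^2] − E[τ]. The walk exits at 0 or 154, with P(hit 154 first) = 145/154, so E[X_τ^2] = 154^2 · 145/154 + 0 = 22330. Thus E[τ] = E[X_τ^2] − E[M_τ] = 22330 − 21025 = 1305 = 145(154 − 145) = 1305.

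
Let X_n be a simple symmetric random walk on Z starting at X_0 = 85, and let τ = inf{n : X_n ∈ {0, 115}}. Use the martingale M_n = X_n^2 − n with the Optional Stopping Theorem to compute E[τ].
E[τ] = 2550

M_n = X_n^2 − n is a martingale (since E[X_{n+1}^2 | F_n] = X_n^2 + 1). By OST (τ has finite mean in a bounded region), E[M_τ] = E[M_0] = X_0^2 − 0 = 85^2 = 7225. Also E[M_τ] = E[X_τ^2] − E[τ]. The walk exits at 0 or 115, with P(hit 115 first) = 85/115, so E[X_τ^2] = 115^2 · 85/115 + 0 = 9775. Thus E[τ] = E[X_τ^2] − E[M_τ] = 9775 − 7225 = 2550 = 85(115 − 85) = 2550.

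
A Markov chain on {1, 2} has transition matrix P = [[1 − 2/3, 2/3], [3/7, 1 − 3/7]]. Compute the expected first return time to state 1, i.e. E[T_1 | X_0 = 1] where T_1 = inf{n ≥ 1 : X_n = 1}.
E[T_1 | X_0 = 1] = 1/π_1 = 23/9

For an irreducible recurrent Markov chain with stationary distribution π, E[T_i | X_0 = i] = 1/π_i (Kac's formula). Here π_1 = (3/7)/(2/3 + 3/7) = (3/7)/(23/21) = 9/23, so E[T_1 | X_0 = 1] = 1/π_1 = (2/3 + 3/7)/(3/7) = (23/21)/(3/7) = 23/9.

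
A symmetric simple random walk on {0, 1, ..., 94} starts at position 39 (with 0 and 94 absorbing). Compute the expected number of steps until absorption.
E[τ | X_0 = 39] = 2145

Let v_k = E[τ | X_0 = k]. Boundary: v_0 = v_94 = 0. Recurrence: v_k = 1 + (v_{k-1} + v_{k+1})/2 for 1 ≤ k ≤ 93. The particular solution to v_k − (v_{k-1} + v_{k+1})/2 = 1 is v_k = −k^2. Adding homogeneous solution A + B k and matching boundaries gives v_k = k (94 − k). Substituting k = 39: v_39 = 39 · 55 = 2145.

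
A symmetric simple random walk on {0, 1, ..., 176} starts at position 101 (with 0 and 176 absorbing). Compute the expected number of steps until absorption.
E[τ | X_0 = 101] = 7575

Let v_k = E[τ | X_0 = k]. Boundary: v_0 = v_176 = 0. Recurrence: v_k = 1 + (v_{k-1} + v_{k+1})/2 for 1 ≤ k ≤ 175. The particular solution to v_k − (v_{k-1} + v_{k+1})/2 = 1 is v_k = −k^2. Adding homogeneous solution A + B k and matching boundaries gives v_k = k (176 − k). Substituting k = 101: v_101 = 101 · 75 = 7575.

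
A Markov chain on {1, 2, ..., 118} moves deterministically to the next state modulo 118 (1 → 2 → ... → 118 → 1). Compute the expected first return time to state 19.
E[T_19 | X_0 = 19] = 118

The chain cycles deterministically, so starting at state 19 it returns in exactly 118 steps. Equivalently, the stationary distribution is uniform π_j = 1/118 for every state j, so by Kac's formula E[T_19] = 1/π_19 = 118.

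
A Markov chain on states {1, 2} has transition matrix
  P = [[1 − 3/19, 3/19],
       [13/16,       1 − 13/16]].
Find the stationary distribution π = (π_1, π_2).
π_1 = 247/295, π_2 = 48/295

Solve πP = π with π_1 + π_2 = 1. From πP = π: π_1 · (1 − 3/19) + π_2 · 13/16 = π_1 ⇒ π_2 · 13/16 = π_1 · 3/19 ⇒ π_2/π_1 = (3/19)/(13/16) = 48/247. Together with π_1 + π_2 = 1:
  π_1 = (13/16)/(3/19 + 13/16) = (13/16)/(295/304) = 247/295,
  π_2 = (3/19)/(3/19 + 13/16) = (3/19)/(295/304) = 48/295.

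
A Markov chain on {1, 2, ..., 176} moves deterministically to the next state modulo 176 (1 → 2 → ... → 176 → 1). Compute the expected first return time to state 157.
E[T_157 | X_0 = 157] = 176

The chain cycles deterministically, so starting at state 157 it returns in exactly 176 steps. Equivalently, the stationary distribution is uniform π_j = 1/176 for every state j, so by Kac's formula E[T_157] = 1/π_157 = 176.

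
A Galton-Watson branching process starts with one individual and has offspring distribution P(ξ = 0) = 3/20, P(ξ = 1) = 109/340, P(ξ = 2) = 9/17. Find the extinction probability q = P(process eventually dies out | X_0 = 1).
q = 17/60

The pgf is f(s) = 3/20 + 109/340·s + 9/17·s². The extinction probability q is the smallest fixed point of f in [0, 1]. Setting s = f(s):
  9/17·s² + (109/340 − 1)·s + 3/20 = 0
  9/17·s² − (3/20 + 9/17)·s + 3/20 = 0
which factors as (s − 1)·(9/17·s − 3/20) = 0, giving roots s = 1 and s = (3/20)/(9/17) = 17/60.
Mean offspring μ = 109/340 + 2·9/17 = 469/340 > 1 (supercritical), so q < 1. The extinction probability is the smaller root: q = (3/20)/(9/17) = 17/60.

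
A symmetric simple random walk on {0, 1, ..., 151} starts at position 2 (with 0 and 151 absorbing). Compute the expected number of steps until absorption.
E[τ | X_0 = 2] = 298

Let v_k = E[τ | X_0 = k]. Boundary: v_0 = v_151 = 0. Recurrence: v_k = 1 + (v_{k-1} + v_{k+1})/2 for 1 ≤ k ≤ 150. The particular solution to v_k − (v_{k-1} + v_{k+1})/2 = 1 is v_k = −k^2. Adding homogeneous solution A + B k and matching boundaries gives v_k = k (151 − k). Substituting k = 2: v_2 = 2 · 149 = 298.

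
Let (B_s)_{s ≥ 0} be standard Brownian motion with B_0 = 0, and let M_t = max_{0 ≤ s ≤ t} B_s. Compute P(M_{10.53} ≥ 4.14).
P(M_{10.53} ≥ 4.14) = 2·P(B_{10.53} ≥ 4.14) = 2(1 − Φ(4.14/√10.53)) ≈ 0.2020

By the reflection principle for Brownian motion, P(M_t ≥ a) = 2 · P(B_t ≥ a) for a ≥ 0. Since B_t ~ N(0, t), P(B_t ≥ 4.14) = 1 − Φ(4.14/√t) = 1 − Φ(4.14/√10.53) = 1 − Φ(1.2758). So
  P(M_{10.53} ≥ 4.14) = 2(1 − Φ(1.2758)) ≈ 0.2020.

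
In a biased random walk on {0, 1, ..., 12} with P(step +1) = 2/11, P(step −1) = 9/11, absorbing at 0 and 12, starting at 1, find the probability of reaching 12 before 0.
P(hit 12 before 0) = (1 − (9/2)^1) / (1 − (9/2)^12) = 2048/40347076055

Let u_k denote P(reach 12 before 0 | start at k). Boundary: u_0 = 0, u_12 = 1. Recurrence: u_k = 2/11·u_{k+1} + 9/11·u_{k-1} for 1 ≤ k ≤ 11. Try u_k = A + B·r^k with r = q/p = (9/11)/(2/11) = 9/2. Substitution satisfies the recurrence; boundary conditions give:
  u_k = (1 − r^k) / (1 − r^N) = (1 − (9/2)^1) / (1 − (9/2)^12) = 2048/40347076055.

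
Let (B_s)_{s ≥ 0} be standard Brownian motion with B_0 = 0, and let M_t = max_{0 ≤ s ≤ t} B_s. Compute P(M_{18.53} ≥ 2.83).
P(M_{18.53} ≥ 2.83) = 2·P(B_{18.53} ≥ 2.83) = 2(1 − Φ(2.83/√18.53)) ≈ 0.5109

By the reflection principle for Brownian motion, P(M_t ≥ a) = 2 · P(B_t ≥ a) for a ≥ 0. Since B_t ~ N(0, t), P(B_t ≥ 2.83) = 1 − Φ(2.83/√t) = 1 − Φ(2.83/√18.53) = 1 − Φ(0.6574). So
  P(M_{18.53} ≥ 2.83) = 2(1 − Φ(0.6574)) ≈ 0.5109.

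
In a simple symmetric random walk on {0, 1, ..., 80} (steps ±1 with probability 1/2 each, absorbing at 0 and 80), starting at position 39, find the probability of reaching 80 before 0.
P(hit 80 before 0) = 39/80

Let u_k = P(hit 80 before 0 | start at k). Then u_0 = 0, u_80 = 1, and u_k = u_{k-1}/2 + u_{k+1}/2 for 1 ≤ k ≤ 79. This harmonic recurrence is solved by u_k = k/80, giving u_39 = 39/80.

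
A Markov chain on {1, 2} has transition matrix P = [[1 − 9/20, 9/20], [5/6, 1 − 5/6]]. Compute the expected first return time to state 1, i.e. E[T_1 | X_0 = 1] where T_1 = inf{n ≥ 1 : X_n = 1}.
E[T_1 | X_0 = 1] = 1/π_1 = 77/50

For an irreducible recurrent Markov chain with stationary distribution π, E[T_i | X_0 = i] = 1/π_i (Kac's formula). Here π_1 = (5/6)/(9/20 + 5/6) = (5/6)/(77/60) = 50/77, so E[T_1 | X_0 = 1] = 1/π_1 = (9/20 + 5/6)/(5/6) = (77/60)/(5/6) = 77/50.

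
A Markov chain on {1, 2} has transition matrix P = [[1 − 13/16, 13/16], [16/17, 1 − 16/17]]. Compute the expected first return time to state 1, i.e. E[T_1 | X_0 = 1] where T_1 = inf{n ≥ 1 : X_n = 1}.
E[T_1 | X_0 = 1] = 1/π_1 = 477/256

For an irreducible recurrent Markov chain with stationary distribution π, E[T_i | X_0 = i] = 1/π_i (Kac's formula). Here π_1 = (16/17)/(13/16 + 16/17) = (16/17)/(477/272) = 256/477, so E[T_1 | X_0 = 1] = 1/π_1 = (13/16 + 16/17)/(16/17) = (477/272)/(16/17) = 477/256.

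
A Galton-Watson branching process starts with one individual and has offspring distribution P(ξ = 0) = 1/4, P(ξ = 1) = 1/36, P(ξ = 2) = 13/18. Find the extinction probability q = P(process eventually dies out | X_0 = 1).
q = 9/26

The pgf is f(s) = 1/4 + 1/36·s + 13/18·s². The extinction probability q is the smallest fixed point of f in [0, 1]. Setting s = f(s):
  13/18·s² + (1/36 − 1)·s + 1/4 = 0
  13/18·s² − (1/4 + 13/18)·s + 1/4 = 0
which factors as (s − 1)·(13/18·s − 1/4) = 0, giving roots s = 1 and s = (1/4)/(13/18) = 9/26.
Mean offspring μ = 1/36 + 2·13/18 = 53/36 > 1 (supercritical), so q < 1. The extinction probability is the smaller root: q = (1/4)/(13/18) = 9/26.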